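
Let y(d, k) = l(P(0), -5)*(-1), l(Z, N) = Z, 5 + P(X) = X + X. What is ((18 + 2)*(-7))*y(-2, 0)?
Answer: -700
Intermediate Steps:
P(X) = -5 + 2*X (P(X) = -5 + (X + X) = -5 + 2*X)
y(d, k) = 5 (y(d, k) = (-5 + 2*0)*(-1) = (-5 + 0)*(-1) = -5*(-1) = 5)
((18 + 2)*(-7))*y(-2, 0) = ((18 + 2)*(-7))*5 = (20*(-7))*5 = -140*5 = -700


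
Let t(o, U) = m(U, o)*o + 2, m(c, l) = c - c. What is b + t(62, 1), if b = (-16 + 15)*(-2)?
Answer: 4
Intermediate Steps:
m(c, l) = 0
b = 2 (b = -1*(-2) = 2)
t(o, U) = 2 (t(o, U) = 0*o + 2 = 0 + 2 = 2)
b + t(62, 1) = 2 + 2 = 4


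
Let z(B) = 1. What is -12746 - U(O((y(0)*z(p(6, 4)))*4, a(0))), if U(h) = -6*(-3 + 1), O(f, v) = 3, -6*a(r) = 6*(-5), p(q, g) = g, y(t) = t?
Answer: -12758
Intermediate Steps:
a(r) = 5 (a(r) = -(-5) = -1/6*(-30) = 5)
U(h) = 12 (U(h) = -6*(-2) = 12)
-12746 - U(O((y(0)*z(p(6, 4)))*4, a(0))) = -12746 - 1*12 = -12746 - 12 = -12758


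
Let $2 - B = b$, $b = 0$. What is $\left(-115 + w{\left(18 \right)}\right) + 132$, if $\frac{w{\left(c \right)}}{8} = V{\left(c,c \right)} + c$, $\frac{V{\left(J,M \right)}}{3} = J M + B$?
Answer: $7985$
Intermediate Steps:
$B = 2$ ($B = 2 - 0 = 2 + 0 = 2$)
$V{\left(J,M \right)} = 6 + 3 J M$ ($V{\left(J,M \right)} = 3 \left(J M + 2\right) = 3 \left(2 + J M\right) = 6 + 3 J M$)
$w{\left(c \right)} = 48 + 8 c + 24 c^{2}$ ($w{\left(c \right)} = 8 \left(\left(6 + 3 c c\right) + c\right) = 8 \left(\left(6 + 3 c^{2}\right) + c\right) = 8 \left(6 + c + 3 c^{2}\right) = 48 + 8 c + 24 c^{2}$)
$\left(-115 + w{\left(18 \right)}\right) + 132 = \left(-115 + \left(48 + 8 \cdot 18 + 24 \cdot 18^{2}\right)\right) + 132 = \left(-115 + \left(48 + 144 + 24 \cdot 324\right)\right) + 132 = \left(-115 + \left(48 + 144 + 7776\right)\right) + 132 = \left(-115 + 7968\right) + 132 = 7853 + 132 = 7985$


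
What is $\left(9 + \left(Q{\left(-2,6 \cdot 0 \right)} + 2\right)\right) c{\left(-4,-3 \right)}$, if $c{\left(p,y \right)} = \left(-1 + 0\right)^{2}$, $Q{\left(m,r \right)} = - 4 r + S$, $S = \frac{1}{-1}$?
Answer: $10$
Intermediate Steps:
$S = -1$
$Q{\left(m,r \right)} = -1 - 4 r$ ($Q{\left(m,r \right)} = - 4 r - 1 = -1 - 4 r$)
$c{\left(p,y \right)} = 1$ ($c{\left(p,y \right)} = \left(-1\right)^{2} = 1$)
$\left(9 + \left(Q{\left(-2,6 \cdot 0 \right)} + 2\right)\right) c{\left(-4,-3 \right)} = \left(9 + \left(\left(-1 - 4 \cdot 6 \cdot 0\right) + 2\right)\right) 1 = \left(9 + \left(\left(-1 - 0\right) + 2\right)\right) 1 = \left(9 + \left(\left(-1 + 0\right) + 2\right)\right) 1 = \left(9 + \left(-1 + 2\right)\right) 1 = \left(9 + 1\right) 1 = 10 \cdot 1 = 10$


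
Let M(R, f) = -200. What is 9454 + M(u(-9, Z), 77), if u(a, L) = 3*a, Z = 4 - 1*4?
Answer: 9254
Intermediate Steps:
Z = 0 (Z = 4 - 4 = 0)
9454 + M(u(-9, Z), 77) = 9454 - 200 = 9254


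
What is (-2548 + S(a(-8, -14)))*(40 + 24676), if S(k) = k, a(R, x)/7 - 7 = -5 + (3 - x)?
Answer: -59689140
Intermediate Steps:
a(R, x) = 35 - 7*x (a(R, x) = 49 + 7*(-5 + (3 - x)) = 49 + 7*(-2 - x) = 49 + (-14 - 7*x) = 35 - 7*x)
(-2548 + S(a(-8, -14)))*(40 + 24676) = (-2548 + (35 - 7*(-14)))*(40 + 24676) = (-2548 + (35 + 98))*24716 = (-2548 + 133)*24716 = -2415*24716 = -59689140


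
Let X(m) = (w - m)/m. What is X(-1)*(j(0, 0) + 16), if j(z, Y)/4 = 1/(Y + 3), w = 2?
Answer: -52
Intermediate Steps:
X(m) = (2 - m)/m
j(z, Y) = 4/(3 + Y) (j(z, Y) = 4/(Y + 3) = 4/(3 + Y))
X(-1)*(j(0, 0) + 16) = ((2 - 1*(-1))/(-1))*(4/(3 + 0) + 16) = (-(2 + 1))*(4/3 + 16) = (-1*3)*(4*(⅓) + 16) = -3*(4/3 + 16) = -3*52/3 = -52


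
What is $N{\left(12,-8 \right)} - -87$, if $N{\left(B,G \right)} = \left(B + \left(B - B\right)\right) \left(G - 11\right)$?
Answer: $-141$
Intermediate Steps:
$N{\left(B,G \right)} = B \left(-11 + G\right)$ ($N{\left(B,G \right)} = \left(B + 0\right) \left(-11 + G\right) = B \left(-11 + G\right)$)
$N{\left(12,-8 \right)} - -87 = 12 \left(-11 - 8\right) - -87 = 12 \left(-19\right) + 87 = -228 + 87 = -141$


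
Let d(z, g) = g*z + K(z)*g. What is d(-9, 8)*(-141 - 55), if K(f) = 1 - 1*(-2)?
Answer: 9408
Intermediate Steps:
K(f) = 3 (K(f) = 1 + 2 = 3)
d(z, g) = 3*g + g*z (d(z, g) = g*z + 3*g = 3*g + g*z)
d(-9, 8)*(-141 - 55) = (8*(3 - 9))*(-141 - 55) = (8*(-6))*(-196) = -48*(-196) = 9408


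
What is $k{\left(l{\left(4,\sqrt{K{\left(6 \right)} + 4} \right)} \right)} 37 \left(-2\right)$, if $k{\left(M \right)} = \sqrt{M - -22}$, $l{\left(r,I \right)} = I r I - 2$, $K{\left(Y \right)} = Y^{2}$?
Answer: $- 444 \sqrt{5} \approx -992.81$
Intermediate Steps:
$l{\left(r,I \right)} = -2 + r I^{2}$ ($l{\left(r,I \right)} = r I^{2} - 2 = -2 + r I^{2}$)
$k{\left(M \right)} = \sqrt{22 + M}$ ($k{\left(M \right)} = \sqrt{M + 22} = \sqrt{22 + M}$)
$k{\left(l{\left(4,\sqrt{K{\left(6 \right)} + 4} \right)} \right)} 37 \left(-2\right) = \sqrt{22 - \left(2 - 4 \left(\sqrt{6^{2} + 4}\right)^{2}\right)} 37 \left(-2\right) = \sqrt{22 - \left(2 - 4 \left(\sqrt{36 + 4}\right)^{2}\right)} \left(-74\right) = \sqrt{22 - \left(2 - 4 \left(\sqrt{40}\right)^{2}\right)} \left(-74\right) = \sqrt{22 - \left(2 - 4 \left(2 \sqrt{10}\right)^{2}\right)} \left(-74\right) = \sqrt{22 + \left(-2 + 4 \cdot 40\right)} \left(-74\right) = \sqrt{22 + \left(-2 + 160\right)} \left(-74\right) = \sqrt{22 + 158} \left(-74\right) = \sqrt{180} \left(-74\right) = 6 \sqrt{5} \left(-74\right) = - 444 \sqrt{5}$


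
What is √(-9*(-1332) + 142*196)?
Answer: 2*√9955 ≈ 199.55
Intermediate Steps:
√(-9*(-1332) + 142*196) = √(11988 + 27832) = √39820 = 2*√9955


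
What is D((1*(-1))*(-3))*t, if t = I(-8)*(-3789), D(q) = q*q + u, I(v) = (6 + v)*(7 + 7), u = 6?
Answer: 1591380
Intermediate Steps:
I(v) = 84 + 14*v (I(v) = (6 + v)*14 = 84 + 14*v)
D(q) = 6 + q² (D(q) = q*q + 6 = q² + 6 = 6 + q²)
t = 106092 (t = (84 + 14*(-8))*(-3789) = (84 - 112)*(-3789) = -28*(-3789) = 106092)
D((1*(-1))*(-3))*t = (6 + ((1*(-1))*(-3))²)*106092 = (6 + (-1*(-3))²)*106092 = (6 + 3²)*106092 = (6 + 9)*106092 = 15*106092 = 1591380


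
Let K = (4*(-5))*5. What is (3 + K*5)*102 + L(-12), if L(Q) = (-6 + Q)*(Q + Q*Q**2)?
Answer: -19374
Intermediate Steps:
K = -100 (K = -20*5 = -100)
L(Q) = (-6 + Q)*(Q + Q**3)
(3 + K*5)*102 + L(-12) = (3 - 100*5)*102 - 12*(-6 - 12 + (-12)**3 - 6*(-12)**2) = (3 - 500)*102 - 12*(-6 - 12 - 1728 - 6*144) = -497*102 - 12*(-6 - 12 - 1728 - 864) = -50694 - 12*(-2610) = -50694 + 31320 = -19374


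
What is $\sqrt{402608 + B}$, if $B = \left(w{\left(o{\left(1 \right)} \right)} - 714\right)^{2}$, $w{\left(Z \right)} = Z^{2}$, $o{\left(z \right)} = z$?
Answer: $\sqrt{910977} \approx 954.45$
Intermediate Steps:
$B = 508369$ ($B = \left(1^{2} - 714\right)^{2} = \left(1 - 714\right)^{2} = \left(-713\right)^{2} = 508369$)
$\sqrt{402608 + B} = \sqrt{402608 + 508369} = \sqrt{910977}$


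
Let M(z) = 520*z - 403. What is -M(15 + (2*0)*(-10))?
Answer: -7397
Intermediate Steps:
M(z) = -403 + 520*z
-M(15 + (2*0)*(-10)) = -(-403 + 520*(15 + (2*0)*(-10))) = -(-403 + 520*(15 + 0*(-10))) = -(-403 + 520*(15 + 0)) = -(-403 + 520*15) = -(-403 + 7800) = -1*7397 = -7397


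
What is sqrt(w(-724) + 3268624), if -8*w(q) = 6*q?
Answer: sqrt(3269167) ≈ 1808.1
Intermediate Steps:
w(q) = -3*q/4
sqrt(w(-724) + 3268624) = sqrt(-3/4*(-724) + 3268624) = sqrt(543 + 3268624) = sqrt(3269167)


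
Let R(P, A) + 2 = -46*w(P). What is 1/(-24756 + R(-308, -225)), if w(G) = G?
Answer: -1/10590 ≈ -9.4429e-5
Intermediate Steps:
R(P, A) = -2 - 46*P
1/(-24756 + R(-308, -225)) = 1/(-24756 + (-2 - 46*(-308))) = 1/(-24756 + (-2 + 14168)) = 1/(-24756 + 14166) = 1/(-10590) = -1/10590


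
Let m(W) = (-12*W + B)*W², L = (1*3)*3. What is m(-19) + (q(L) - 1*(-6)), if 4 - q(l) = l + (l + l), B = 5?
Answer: 84096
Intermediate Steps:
L = 9 (L = 3*3 = 9)
m(W) = W²*(5 - 12*W) (m(W) = (-12*W + 5)*W² = (5 - 12*W)*W² = W²*(5 - 12*W))
q(l) = 4 - 3*l (q(l) = 4 - (l + (l + l)) = 4 - (l + 2*l) = 4 - 3*l)
m(-19) + (q(L) - 1*(-6)) = (-19)²*(5 - 12*(-19)) + ((4 - 3*9) - 1*(-6)) = 361*(5 + 228) + ((4 - 27) + 6) = 361*233 + (-23 + 6) = 84113 - 17 = 84096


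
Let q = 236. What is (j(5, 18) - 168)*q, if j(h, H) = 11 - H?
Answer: -41300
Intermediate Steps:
(j(5, 18) - 168)*q = ((11 - 1*18) - 168)*236 = ((11 - 18) - 168)*236 = (-7 - 168)*236 = -175*236 = -41300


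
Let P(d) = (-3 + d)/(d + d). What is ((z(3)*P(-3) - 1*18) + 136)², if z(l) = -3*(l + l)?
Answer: 10000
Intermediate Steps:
z(l) = -6*l
P(d) = (-3 + d)/(2*d) (P(d) = (-3 + d)/((2*d)) = (-3 + d)*(1/(2*d)) = (-3 + d)/(2*d))
((z(3)*P(-3) - 1*18) + 136)² = (((-6*3)*((½)*(-3 - 3)/(-3)) - 1*18) + 136)² = ((-9*(-1)*(-6)/3 - 18) + 136)² = ((-18*1 - 18) + 136)² = ((-18 - 18) + 136)² = (-36 + 136)² = 100² = 10000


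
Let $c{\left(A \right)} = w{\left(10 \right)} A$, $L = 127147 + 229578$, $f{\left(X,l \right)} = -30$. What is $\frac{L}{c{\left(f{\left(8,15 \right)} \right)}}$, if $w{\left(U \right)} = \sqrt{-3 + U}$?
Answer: $- \frac{71345 \sqrt{7}}{42} \approx -4494.3$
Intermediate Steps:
$L = 356725$
$c{\left(A \right)} = A \sqrt{7}$ ($c{\left(A \right)} = \sqrt{-3 + 10} A = \sqrt{7} A = A \sqrt{7}$)
$\frac{L}{c{\left(f{\left(8,15 \right)} \right)}} = \frac{356725}{\left(-30\right) \sqrt{7}} = 356725 \left(- \frac{\sqrt{7}}{210}\right) = - \frac{71345 \sqrt{7}}{42}$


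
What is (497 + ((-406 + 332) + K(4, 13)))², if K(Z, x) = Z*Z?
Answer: 192721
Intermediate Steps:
K(Z, x) = Z²
(497 + ((-406 + 332) + K(4, 13)))² = (497 + ((-406 + 332) + 4²))² = (497 + (-74 + 16))² = (497 - 58)² = 439² = 192721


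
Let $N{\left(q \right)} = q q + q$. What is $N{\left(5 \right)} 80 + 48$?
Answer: $2448$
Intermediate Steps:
$N{\left(q \right)} = q + q^{2}$ ($N{\left(q \right)} = q^{2} + q = q + q^{2}$)
$N{\left(5 \right)} 80 + 48 = 5 \left(1 + 5\right) 80 + 48 = 5 \cdot 6 \cdot 80 + 48 = 30 \cdot 80 + 48 = 2400 + 48 = 2448$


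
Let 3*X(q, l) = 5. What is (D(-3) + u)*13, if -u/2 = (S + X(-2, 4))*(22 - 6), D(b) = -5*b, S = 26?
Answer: -33943/3 ≈ -11314.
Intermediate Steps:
X(q, l) = 5/3 (X(q, l) = (1/3)*5 = 5/3)
u = -2656/3 (u = -2*(26 + 5/3)*(22 - 6) = -166*16/3 = -2*1328/3 = -2656/3 ≈ -885.33)
(D(-3) + u)*13 = (-5*(-3) - 2656/3)*13 = (15 - 2656/3)*13 = -2611/3*13 = -33943/3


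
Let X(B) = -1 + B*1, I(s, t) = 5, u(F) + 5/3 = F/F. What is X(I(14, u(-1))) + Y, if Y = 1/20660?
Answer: 82641/20660 ≈ 4.0000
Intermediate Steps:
u(F) = -2/3 (u(F) = -5/3 + F/F = -5/3 + 1 = -2/3)
Y = 1/20660 ≈ 4.8403e-5
X(B) = -1 + B
X(I(14, u(-1))) + Y = (-1 + 5) + 1/20660 = 4 + 1/20660 = 82641/20660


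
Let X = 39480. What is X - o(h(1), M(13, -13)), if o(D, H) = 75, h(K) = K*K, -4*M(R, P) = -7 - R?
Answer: 39405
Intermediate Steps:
M(R, P) = 7/4 + R/4 (M(R, P) = -(-7 - R)/4 = 7/4 + R/4)
h(K) = K²
X - o(h(1), M(13, -13)) = 39480 - 1*75 = 39480 - 75 = 39405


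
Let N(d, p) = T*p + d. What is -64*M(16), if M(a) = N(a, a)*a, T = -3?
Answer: 32768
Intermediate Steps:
N(d, p) = d - 3*p (N(d, p) = -3*p + d = d - 3*p)
M(a) = -2*a**2 (M(a) = (a - 3*a)*a = (-2*a)*a = -2*a**2)
-64*M(16) = -(-128)*16**2 = -(-128)*256 = -64*(-512) = 32768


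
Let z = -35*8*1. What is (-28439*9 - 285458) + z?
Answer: -541689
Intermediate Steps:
z = -280 (z = -280*1 = -280)
(-28439*9 - 285458) + z = (-28439*9 - 285458) - 280 = (-255951 - 285458) - 280 = -541409 - 280 = -541689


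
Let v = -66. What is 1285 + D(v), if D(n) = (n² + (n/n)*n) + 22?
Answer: 5597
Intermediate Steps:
D(n) = 22 + n + n² (D(n) = (n² + 1*n) + 22 = (n² + n) + 22 = (n + n²) + 22 = 22 + n + n²)
1285 + D(v) = 1285 + (22 - 66 + (-66)²) = 1285 + (22 - 66 + 4356) = 1285 + 4312 = 5597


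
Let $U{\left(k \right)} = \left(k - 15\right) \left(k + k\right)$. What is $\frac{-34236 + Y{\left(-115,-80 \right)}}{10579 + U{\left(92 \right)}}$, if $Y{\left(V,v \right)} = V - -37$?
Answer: $- \frac{11438}{8249} \approx -1.3866$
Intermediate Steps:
$U{\left(k \right)} = 2 k \left(-15 + k\right)$ ($U{\left(k \right)} = \left(-15 + k\right) 2 k = 2 k \left(-15 + k\right)$)
$Y{\left(V,v \right)} = 37 + V$ ($Y{\left(V,v \right)} = V + 37 = 37 + V$)
$\frac{-34236 + Y{\left(-115,-80 \right)}}{10579 + U{\left(92 \right)}} = \frac{-34236 + \left(37 - 115\right)}{10579 + 2 \cdot 92 \left(-15 + 92\right)} = \frac{-34236 - 78}{10579 + 2 \cdot 92 \cdot 77} = - \frac{34314}{10579 + 14168} = - \frac{34314}{24747} = \left(-34314\right) \frac{1}{24747} = - \frac{11438}{8249}$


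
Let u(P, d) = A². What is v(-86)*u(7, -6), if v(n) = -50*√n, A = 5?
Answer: -1250*I*√86 ≈ -11592.0*I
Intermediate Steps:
u(P, d) = 25 (u(P, d) = 5² = 25)
v(-86)*u(7, -6) = -50*I*√86*25 = -1250*I*√86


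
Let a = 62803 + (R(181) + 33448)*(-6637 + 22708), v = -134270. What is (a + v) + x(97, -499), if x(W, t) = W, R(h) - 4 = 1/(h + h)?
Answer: 194587947435/362 ≈ 5.3754e+8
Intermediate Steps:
R(h) = 4 + 1/(2*h) (R(h) = 4 + 1/(h + h) = 4 + 1/(2*h))
a = 194636518061/362 (a = 62803 + ((4 + (½)/181) + 33448)*(-6637 + 22708) = 62803 + ((4 + (½)*(1/181)) + 33448)*16071 = 62803 + ((4 + 1/362) + 33448)*16071 = 62803 + (1449/362 + 33448)*16071 = 62803 + (12109625/362)*16071 = 62803 + 194613783375/362 = 194636518061/362 ≈ 5.3767e+8)
(a + v) + x(97, -499) = (194636518061/362 - 134270) + 97 = 194587912321/362 + 97 = 194587947435/362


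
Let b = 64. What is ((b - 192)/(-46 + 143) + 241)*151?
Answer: 3510599/97 ≈ 36192.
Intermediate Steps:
((b - 192)/(-46 + 143) + 241)*151 = ((64 - 192)/(-46 + 143) + 241)*151 = (-128/97 + 241)*151 = (23249/97)*151 = 3510599/97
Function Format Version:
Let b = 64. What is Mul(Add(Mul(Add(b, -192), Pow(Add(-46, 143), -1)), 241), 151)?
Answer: Rational(3510599, 97) ≈ 36192.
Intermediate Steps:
Mul(Add(Mul(Add(b, -192), Pow(Add(-46, 143), -1)), 241), 151) = Mul(Add(Mul(Add(64, -192), Pow(Add(-46, 143), -1)), 241), 151) = Mul(Add(Mul(-128, Pow(97, -1)), 241), 151) = Mul(Add(Mul(-128, Rational(1, 97)), 241), 151) = Mul(Add(Rational(-128, 97), 241), 151) = Mul(Rational(23249, 97), 151) = Rational(3510599, 97)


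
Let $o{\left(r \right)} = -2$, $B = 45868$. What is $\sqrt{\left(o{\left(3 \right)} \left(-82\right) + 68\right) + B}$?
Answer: $10 \sqrt{461} \approx 214.71$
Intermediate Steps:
$\sqrt{\left(o{\left(3 \right)} \left(-82\right) + 68\right) + B} = \sqrt{\left(\left(-2\right) \left(-82\right) + 68\right) + 45868} = \sqrt{\left(164 + 68\right) + 45868} = \sqrt{232 + 45868} = \sqrt{46100} = 10 \sqrt{461}$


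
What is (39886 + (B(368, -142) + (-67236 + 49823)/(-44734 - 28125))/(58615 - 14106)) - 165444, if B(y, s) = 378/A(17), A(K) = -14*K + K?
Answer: -89984499657711887/716676752051 ≈ -1.2556e+5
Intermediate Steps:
A(K) = -13*K
B(y, s) = -378/221 (B(y, s) = 378/((-13*17)) = 378/(-221) = 378*(-1/221) = -378/221)
(39886 + (B(368, -142) + (-67236 + 49823)/(-44734 - 28125))/(58615 - 14106)) - 165444 = (39886 + (-378/221 + (-67236 + 49823)/(-44734 - 28125))/(58615 - 14106)) - 165444 = (39886 + (-378/221 - 17413/(-72859))/44509) - 165444 = (39886 + (-378/221 - 17413*(-1/72859))*(1/44509)) - 165444 = (39886 + (-378/221 + 17413/72859)*(1/44509)) - 165444 = (39886 - 23692429/16101839*1/44509) - 165444 = (39886 - 23692429/716676752051) - 165444 = 28585368908613757/716676752051 - 165444 = -89984499657711887/716676752051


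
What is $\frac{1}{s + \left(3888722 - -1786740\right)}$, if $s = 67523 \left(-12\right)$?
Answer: $\frac{1}{4865186} \approx 2.0554 \cdot 10^{-7}$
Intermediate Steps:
$s = -810276$
$\frac{1}{s + \left(3888722 - -1786740\right)} = \frac{1}{-810276 + \left(3888722 - -1786740\right)} = \frac{1}{-810276 + \left(3888722 + 1786740\right)} = \frac{1}{-810276 + 5675462} = \frac{1}{4865186}$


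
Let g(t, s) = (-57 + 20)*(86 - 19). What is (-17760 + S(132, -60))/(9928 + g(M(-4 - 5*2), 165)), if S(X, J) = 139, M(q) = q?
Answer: -17621/7449 ≈ -2.3656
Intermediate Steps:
g(t, s) = -2479 (g(t, s) = -37*67 = -2479)
(-17760 + S(132, -60))/(9928 + g(M(-4 - 5*2), 165)) = (-17760 + 139)/(9928 - 2479) = -17621/7449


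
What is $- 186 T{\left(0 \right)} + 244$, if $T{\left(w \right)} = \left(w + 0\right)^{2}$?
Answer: $244$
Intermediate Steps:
$T{\left(w \right)} = w^{2}$
$- 186 T{\left(0 \right)} + 244 = - 186 \cdot 0^{2} + 244 = \left(-186\right) 0 + 244 = 0 + 244 = 244$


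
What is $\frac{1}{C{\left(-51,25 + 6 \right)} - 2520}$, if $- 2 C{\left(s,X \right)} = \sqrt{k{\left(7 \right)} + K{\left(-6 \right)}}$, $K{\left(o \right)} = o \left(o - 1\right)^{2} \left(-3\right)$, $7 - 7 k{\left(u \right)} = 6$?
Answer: $- \frac{14112}{35561005} + \frac{2 \sqrt{1729}}{35561005} \approx -0.0003945$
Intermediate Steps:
$k{\left(u \right)} = \frac{1}{7}$ ($k{\left(u \right)} = 1 - \frac{6}{7} = \frac{1}{7}$)
$K{\left(o \right)} = - 3 o \left(-1 + o\right)^{2}$ ($K{\left(o \right)} = o \left(-1 + o\right)^{2} \left(-3\right) = - 3 o \left(-1 + o\right)^{2}$)
$C{\left(s,X \right)} = - \frac{5 \sqrt{1729}}{14}$ ($C{\left(s,X \right)} = - \frac{\sqrt{\frac{1}{7} - - 18 \left(-1 - 6\right)^{2}}}{2} = - \frac{\sqrt{\frac{1}{7} - - 18 \left(-7\right)^{2}}}{2} = - \frac{\sqrt{\frac{1}{7} - \left(-18\right) 49}}{2} = - \frac{\sqrt{\frac{1}{7} + 882}}{2} = - \frac{\sqrt{\frac{6175}{7}}}{2} = - \frac{\frac{5}{7} \sqrt{1729}}{2} = - \frac{5 \sqrt{1729}}{14}$)
$\frac{1}{C{\left(-51,25 + 6 \right)} - 2520} = \frac{1}{- \frac{5 \sqrt{1729}}{14} - 2520} = \frac{1}{-2520 - \frac{5 \sqrt{1729}}{14}}$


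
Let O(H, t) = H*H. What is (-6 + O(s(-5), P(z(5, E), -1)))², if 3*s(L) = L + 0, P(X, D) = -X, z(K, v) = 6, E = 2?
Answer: 841/81 ≈ 10.383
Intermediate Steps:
s(L) = L/3 (s(L) = (L + 0)/3 = L/3)
O(H, t) = H²
(-6 + O(s(-5), P(z(5, E), -1)))² = (-6 + ((⅓)*(-5))²)² = (-6 + (-5/3)²)² = (-6 + 25/9)² = (-29/9)² = 841/81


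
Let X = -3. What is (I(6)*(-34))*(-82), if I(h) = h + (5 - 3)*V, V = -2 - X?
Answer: 22304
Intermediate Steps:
V = 1 (V = -2 - 1*(-3) = -2 + 3 = 1)
I(h) = 2 + h (I(h) = h + (5 - 3)*1 = h + 2*1 = h + 2 = 2 + h)
(I(6)*(-34))*(-82) = ((2 + 6)*(-34))*(-82) = (8*(-34))*(-82) = -272*(-82) = 22304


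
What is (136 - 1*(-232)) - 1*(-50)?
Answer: 418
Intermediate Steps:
(136 - 1*(-232)) - 1*(-50) = (136 + 232) + 50 = 368 + 50 = 418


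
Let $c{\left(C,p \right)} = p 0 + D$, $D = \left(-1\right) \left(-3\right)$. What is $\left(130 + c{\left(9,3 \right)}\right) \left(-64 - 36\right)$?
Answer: $-13300$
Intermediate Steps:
$D = 3$
$c{\left(C,p \right)} = 3$ ($c{\left(C,p \right)} = p 0 + 3 = 0 + 3 = 3$)
$\left(130 + c{\left(9,3 \right)}\right) \left(-64 - 36\right) = \left(130 + 3\right) \left(-64 - 36\right) = 133 \left(-100\right) = -13300$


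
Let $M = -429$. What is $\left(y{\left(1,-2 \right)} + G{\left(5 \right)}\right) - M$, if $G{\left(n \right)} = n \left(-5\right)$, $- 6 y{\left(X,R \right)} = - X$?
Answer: $\frac{2425}{6} \approx 404.17$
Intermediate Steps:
$y{\left(X,R \right)} = \frac{X}{6}$ ($y{\left(X,R \right)} = - \frac{\left(-1\right) X}{6} = \frac{X}{6}$)
$G{\left(n \right)} = - 5 n$
$\left(y{\left(1,-2 \right)} + G{\left(5 \right)}\right) - M = \left(\frac{1}{6} \cdot 1 - 25\right) - -429 = \left(\frac{1}{6} - 25\right) + 429 = - \frac{149}{6} + 429 = \frac{2425}{6}$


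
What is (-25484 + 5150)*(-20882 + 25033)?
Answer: -84406434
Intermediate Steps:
(-25484 + 5150)*(-20882 + 25033) = -20334*4151 = -84406434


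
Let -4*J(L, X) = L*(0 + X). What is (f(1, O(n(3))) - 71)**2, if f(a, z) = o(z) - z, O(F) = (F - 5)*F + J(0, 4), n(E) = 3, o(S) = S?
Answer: 5041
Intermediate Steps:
J(L, X) = -L*X/4 (J(L, X) = -L*(0 + X)/4 = -L*X/4)
O(F) = F*(-5 + F) (O(F) = (F - 5)*F - 1/4*0*4 = (-5 + F)*F + 0 = F*(-5 + F) + 0 = F*(-5 + F))
f(a, z) = 0 (f(a, z) = z - z = 0)
(f(1, O(n(3))) - 71)**2 = (0 - 71)**2 = (-71)**2 = 5041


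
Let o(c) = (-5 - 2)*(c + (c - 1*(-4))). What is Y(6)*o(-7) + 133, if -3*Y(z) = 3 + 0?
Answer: 63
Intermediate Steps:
o(c) = -28 - 14*c (o(c) = -7*(c + (c + 4)) = -7*(c + (4 + c)) = -7*(4 + 2*c) = -28 - 14*c)
Y(z) = -1 (Y(z) = -(3 + 0)/3 = -⅓*3 = -1)
Y(6)*o(-7) + 133 = -(-28 - 14*(-7)) + 133 = -(-28 + 98) + 133 = -1*70 + 133 = -70 + 133 = 63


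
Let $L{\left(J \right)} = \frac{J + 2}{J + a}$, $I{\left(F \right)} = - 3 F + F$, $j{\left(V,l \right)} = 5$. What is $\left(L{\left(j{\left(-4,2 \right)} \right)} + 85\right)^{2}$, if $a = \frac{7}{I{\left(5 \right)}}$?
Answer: $\frac{13875625}{1849} \approx 7504.4$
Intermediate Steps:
$I{\left(F \right)} = - 2 F$
$a = - \frac{7}{10}$ ($a = \frac{7}{\left(-2\right) 5} = \frac{7}{-10} = 7 \left(- \frac{1}{10}\right) = - \frac{7}{10} \approx -0.7$)
$L{\left(J \right)} = \frac{2 + J}{- \frac{7}{10} + J}$ ($L{\left(J \right)} = \frac{J + 2}{J - \frac{7}{10}} = \frac{2 + J}{- \frac{7}{10} + J}$)
$\left(L{\left(j{\left(-4,2 \right)} \right)} + 85\right)^{2} = \left(\frac{10 \left(2 + 5\right)}{-7 + 10 \cdot 5} + 85\right)^{2} = \left(10 \frac{1}{-7 + 50} \cdot 7 + 85\right)^{2} = \left(10 \cdot \frac{1}{43} \cdot 7 + 85\right)^{2} = \left(\frac{70}{43} + 85\right)^{2} = \left(\frac{3725}{43}\right)^{2} = \frac{13875625}{1849}$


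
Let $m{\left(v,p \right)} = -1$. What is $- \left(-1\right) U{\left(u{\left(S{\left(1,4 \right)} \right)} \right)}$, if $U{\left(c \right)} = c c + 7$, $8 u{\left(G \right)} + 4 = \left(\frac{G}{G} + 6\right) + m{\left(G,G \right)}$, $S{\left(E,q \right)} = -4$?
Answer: $\frac{113}{16} \approx 7.0625$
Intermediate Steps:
$u{\left(G \right)} = \frac{1}{4}$ ($u{\left(G \right)} = - \frac{1}{2} + \frac{\left(\frac{G}{G} + 6\right) - 1}{8} = - \frac{1}{2} + \frac{\left(1 + 6\right) - 1}{8} = - \frac{1}{2} + \frac{7 - 1}{8} = - \frac{1}{2} + \frac{1}{8} \cdot 6 = - \frac{1}{2} + \frac{3}{4} = \frac{1}{4}$)
$U{\left(c \right)} = 7 + c^{2}$ ($U{\left(c \right)} = c^{2} + 7 = 7 + c^{2}$)
$- \left(-1\right) U{\left(u{\left(S{\left(1,4 \right)} \right)} \right)} = - \left(-1\right) \left(7 + \left(\frac{1}{4}\right)^{2}\right) = - \left(-1\right) \left(7 + \frac{1}{16}\right) = - \frac{\left(-1\right) 113}{16} = \left(-1\right) \left(- \frac{113}{16}\right) = \frac{113}{16}$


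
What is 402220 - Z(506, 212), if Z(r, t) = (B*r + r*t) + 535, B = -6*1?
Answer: 297449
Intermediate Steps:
B = -6
Z(r, t) = 535 - 6*r + r*t (Z(r, t) = (-6*r + r*t) + 535 = 535 - 6*r + r*t)
402220 - Z(506, 212) = 402220 - (535 - 6*506 + 506*212) = 402220 - (535 - 3036 + 107272) = 402220 - 1*104771 = 402220 - 104771 = 297449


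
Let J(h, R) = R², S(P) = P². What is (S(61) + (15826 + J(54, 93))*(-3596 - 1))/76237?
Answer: -12576122/10891 ≈ -1154.7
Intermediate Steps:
(S(61) + (15826 + J(54, 93))*(-3596 - 1))/76237 = (61² + (15826 + 93²)*(-3596 - 1))/76237 = (3721 + (15826 + 8649)*(-3597))*(1/76237) = (3721 + 24475*(-3597))*(1/76237) = (3721 - 88036575)*(1/76237) = -88032854*1/76237 = -12576122/10891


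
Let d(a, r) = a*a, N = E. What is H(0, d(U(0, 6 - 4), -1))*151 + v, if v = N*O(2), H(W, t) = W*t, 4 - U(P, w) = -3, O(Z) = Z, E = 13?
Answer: 26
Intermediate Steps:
U(P, w) = 7 (U(P, w) = 4 - 1*(-3) = 4 + 3 = 7)
N = 13
d(a, r) = a²
v = 26 (v = 13*2 = 26)
H(0, d(U(0, 6 - 4), -1))*151 + v = (0*7²)*151 + 26 = (0*49)*151 + 26 = 0*151 + 26 = 0 + 26 = 26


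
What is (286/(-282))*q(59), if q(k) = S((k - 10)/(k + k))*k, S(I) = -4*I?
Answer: 14014/141 ≈ 99.390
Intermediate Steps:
q(k) = 20 - 2*k (q(k) = (-4*(k - 10)/(k + k))*k = (-4*(-10 + k)/(2*k))*k = (-4*(-10 + k)*1/(2*k))*k = (-2*(-10 + k)/k)*k = 20 - 2*k)
(286/(-282))*q(59) = (286/(-282))*(20 - 2*59) = (286*(-1/282))*(20 - 118) = -143/141*(-98) = 14014/141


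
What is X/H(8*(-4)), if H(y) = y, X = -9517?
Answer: 9517/32 ≈ 297.41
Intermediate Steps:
X/H(8*(-4)) = -9517/(8*(-4)) = -9517/(-32) = -9517*(-1/32) = 9517/32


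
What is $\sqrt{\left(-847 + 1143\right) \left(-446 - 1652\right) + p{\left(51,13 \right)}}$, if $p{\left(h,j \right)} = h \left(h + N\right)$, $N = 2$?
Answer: $i \sqrt{618305} \approx 786.32 i$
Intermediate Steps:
$p{\left(h,j \right)} = h \left(2 + h\right)$ ($p{\left(h,j \right)} = h \left(h + 2\right) = h \left(2 + h\right)$)
$\sqrt{\left(-847 + 1143\right) \left(-446 - 1652\right) + p{\left(51,13 \right)}} = \sqrt{\left(-847 + 1143\right) \left(-446 - 1652\right) + 51 \left(2 + 51\right)} = \sqrt{296 \left(-2098\right) + 51 \cdot 53} = \sqrt{-621008 + 2703} = \sqrt{-618305} = i \sqrt{618305}$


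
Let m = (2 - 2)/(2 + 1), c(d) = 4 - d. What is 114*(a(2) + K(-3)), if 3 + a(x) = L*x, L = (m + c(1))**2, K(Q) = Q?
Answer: 1368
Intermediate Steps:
m = 0 (m = 0/3 = 0*(1/3) = 0)
L = 9 (L = (0 + (4 - 1*1))**2 = (0 + (4 - 1))**2 = (0 + 3)**2 = 3**2 = 9)
a(x) = -3 + 9*x
114*(a(2) + K(-3)) = 114*((-3 + 9*2) - 3) = 114*((-3 + 18) - 3) = 114*(15 - 3) = 114*12 = 1368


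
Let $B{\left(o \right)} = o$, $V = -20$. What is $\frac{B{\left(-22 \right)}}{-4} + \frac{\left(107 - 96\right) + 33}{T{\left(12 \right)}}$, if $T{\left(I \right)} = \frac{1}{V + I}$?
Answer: $- \frac{693}{2} \approx -346.5$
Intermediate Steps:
$T{\left(I \right)} = \frac{1}{-20 + I}$
$\frac{B{\left(-22 \right)}}{-4} + \frac{\left(107 - 96\right) + 33}{T{\left(12 \right)}} = - \frac{22}{-4} + \frac{\left(107 - 96\right) + 33}{\frac{1}{-20 + 12}} = \left(-22\right) \left(- \frac{1}{4}\right) + \frac{11 + 33}{\frac{1}{-8}} = \frac{11}{2} + \frac{44}{- \frac{1}{8}} = \frac{11}{2} + 44 \left(-8\right) = \frac{11}{2} - 352 = - \frac{693}{2}$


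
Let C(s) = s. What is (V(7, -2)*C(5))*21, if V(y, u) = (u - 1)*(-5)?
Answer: 1575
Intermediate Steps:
V(y, u) = 5 - 5*u (V(y, u) = (-1 + u)*(-5) = 5 - 5*u)
(V(7, -2)*C(5))*21 = ((5 - 5*(-2))*5)*21 = ((5 + 10)*5)*21 = (15*5)*21 = 75*21 = 1575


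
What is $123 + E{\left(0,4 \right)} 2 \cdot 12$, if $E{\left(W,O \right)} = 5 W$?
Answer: $123$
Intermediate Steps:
$123 + E{\left(0,4 \right)} 2 \cdot 12 = 123 + 5 \cdot 0 \cdot 2 \cdot 12 = 123 + 0 \cdot 2 \cdot 12 = 123 + 0 \cdot 12 = 123 + 0 = 123$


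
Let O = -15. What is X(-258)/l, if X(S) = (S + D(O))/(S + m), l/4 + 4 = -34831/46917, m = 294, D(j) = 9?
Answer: 1298037/3559984 ≈ 0.36462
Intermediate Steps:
l = -889996/46917 (l = -16 + 4*(-34831/46917) = -16 - 139324/46917 = -889996/46917 ≈ -18.970)
X(S) = (9 + S)/(294 + S) (X(S) = (S + 9)/(S + 294) = (9 + S)/(294 + S))
X(-258)/l = ((9 - 258)/(294 - 258))/(-889996/46917) = (-249/36)*(-46917/889996) = ((1/36)*(-249))*(-46917/889996) = -83/12*(-46917/889996) = 1298037/3559984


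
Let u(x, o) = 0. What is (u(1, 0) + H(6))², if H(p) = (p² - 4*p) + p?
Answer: 324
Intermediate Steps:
H(p) = p² - 3*p
(u(1, 0) + H(6))² = (0 + 6*(-3 + 6))² = (0 + 6*3)² = (0 + 18)² = 18² = 324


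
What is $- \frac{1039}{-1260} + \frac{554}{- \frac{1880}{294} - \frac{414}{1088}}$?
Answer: $- \frac{55257943949}{682654140} \approx -80.946$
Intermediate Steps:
$- \frac{1039}{-1260} + \frac{554}{- \frac{1880}{294} - \frac{414}{1088}} = \left(-1039\right) \left(- \frac{1}{1260}\right) + \frac{554}{\left(-1880\right) \frac{1}{294} - \frac{207}{544}} = \frac{1039}{1260} + \frac{554}{- \frac{940}{147} - \frac{207}{544}} = \frac{1039}{1260} + \frac{554}{- \frac{541789}{79968}} = \frac{1039}{1260} + 554 \left(- \frac{79968}{541789}\right) = \frac{1039}{1260} - \frac{44302272}{541789} = - \frac{55257943949}{682654140}$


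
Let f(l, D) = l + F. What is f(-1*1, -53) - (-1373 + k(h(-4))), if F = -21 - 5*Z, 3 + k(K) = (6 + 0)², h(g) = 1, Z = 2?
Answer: 1308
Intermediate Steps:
k(K) = 33 (k(K) = -3 + (6 + 0)² = -3 + 6² = -3 + 36 = 33)
F = -31 (F = -21 - 5*2 = -21 - 10 = -31)
f(l, D) = -31 + l (f(l, D) = l - 31 = -31 + l)
f(-1*1, -53) - (-1373 + k(h(-4))) = (-31 - 1*1) - (-1373 + 33) = (-31 - 1) - 1*(-1340) = -32 + 1340 = 1308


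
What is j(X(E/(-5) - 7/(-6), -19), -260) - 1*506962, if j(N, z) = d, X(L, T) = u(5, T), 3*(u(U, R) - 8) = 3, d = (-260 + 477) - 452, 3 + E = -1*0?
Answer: -507197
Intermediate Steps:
E = -3 (E = -3 - 1*0 = -3 + 0 = -3)
d = -235 (d = 217 - 452 = -235)
u(U, R) = 9 (u(U, R) = 8 + (⅓)*3 = 8 + 1 = 9)
X(L, T) = 9
j(N, z) = -235
j(X(E/(-5) - 7/(-6), -19), -260) - 1*506962 = -235 - 1*506962 = -235 - 506962 = -507197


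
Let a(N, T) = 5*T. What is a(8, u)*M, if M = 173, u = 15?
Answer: 12975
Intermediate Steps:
a(8, u)*M = (5*15)*173 = 75*173 = 12975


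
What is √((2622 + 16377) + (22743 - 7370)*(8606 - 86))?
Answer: √130996959 ≈ 11445.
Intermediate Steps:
√((2622 + 16377) + (22743 - 7370)*(8606 - 86)) = √(18999 + 15373*8520) = √(18999 + 130977960) = √130996959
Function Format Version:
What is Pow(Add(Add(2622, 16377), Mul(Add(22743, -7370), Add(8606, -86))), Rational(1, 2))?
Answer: Pow(130996959, Rational(1, 2)) ≈ 11445.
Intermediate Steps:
Pow(Add(Add(2622, 16377), Mul(Add(22743, -7370), Add(8606, -86))), Rational(1, 2)) = Pow(Add(18999, Mul(15373, 8520)), Rational(1, 2)) = Pow(Add(18999, 130977960), Rational(1, 2)) = Pow(130996959, Rational(1, 2))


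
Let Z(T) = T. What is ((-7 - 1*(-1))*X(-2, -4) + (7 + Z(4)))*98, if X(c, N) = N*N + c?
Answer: -7154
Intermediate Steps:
X(c, N) = c + N**2 (X(c, N) = N**2 + c = c + N**2)
((-7 - 1*(-1))*X(-2, -4) + (7 + Z(4)))*98 = ((-7 - 1*(-1))*(-2 + (-4)**2) + (7 + 4))*98 = ((-7 + 1)*(-2 + 16) + 11)*98 = (-6*14 + 11)*98 = (-84 + 11)*98 = -73*98 = -7154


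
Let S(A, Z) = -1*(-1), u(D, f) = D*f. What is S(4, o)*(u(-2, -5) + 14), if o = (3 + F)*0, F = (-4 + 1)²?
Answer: 24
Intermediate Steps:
F = 9 (F = (-3)² = 9)
o = 0 (o = (3 + 9)*0 = 12*0 = 0)
S(A, Z) = 1
S(4, o)*(u(-2, -5) + 14) = 1*(-2*(-5) + 14) = 1*(10 + 14) = 1*24 = 24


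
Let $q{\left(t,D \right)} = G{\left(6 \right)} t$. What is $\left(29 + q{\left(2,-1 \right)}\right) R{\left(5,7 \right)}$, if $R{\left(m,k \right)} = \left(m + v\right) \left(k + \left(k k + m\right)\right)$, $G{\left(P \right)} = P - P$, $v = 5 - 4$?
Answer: $10614$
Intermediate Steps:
$v = 1$
$G{\left(P \right)} = 0$
$q{\left(t,D \right)} = 0$ ($q{\left(t,D \right)} = 0 t = 0$)
$R{\left(m,k \right)} = \left(1 + m\right) \left(k + m + k^{2}\right)$ ($R{\left(m,k \right)} = \left(m + 1\right) \left(k + \left(k k + m\right)\right) = \left(1 + m\right) \left(k + \left(k^{2} + m\right)\right) = \left(1 + m\right) \left(k + \left(m + k^{2}\right)\right) = \left(1 + m\right) \left(k + m + k^{2}\right)$)
$\left(29 + q{\left(2,-1 \right)}\right) R{\left(5,7 \right)} = \left(29 + 0\right) \left(7 + 5 + 7^{2} + 5^{2} + 7 \cdot 5 + 5 \cdot 7^{2}\right) = 29 \left(7 + 5 + 49 + 25 + 35 + 5 \cdot 49\right) = 29 \left(7 + 5 + 49 + 25 + 35 + 245\right) = 29 \cdot 366 = 10614$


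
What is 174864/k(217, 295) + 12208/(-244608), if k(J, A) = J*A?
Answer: 53560763/19972680 ≈ 2.6817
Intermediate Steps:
k(J, A) = A*J
174864/k(217, 295) + 12208/(-244608) = 174864/((295*217)) + 12208/(-244608) = 174864/64015 + 12208*(-1/244608) = 174864*(1/64015) - 109/2184 = 174864/64015 - 109/2184 = 53560763/19972680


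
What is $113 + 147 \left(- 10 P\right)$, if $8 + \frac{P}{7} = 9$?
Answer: $-10177$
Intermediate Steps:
$P = 7$ ($P = -56 + 7 \cdot 9 = -56 + 63 = 7$)
$113 + 147 \left(- 10 P\right) = 113 + 147 \left(\left(-10\right) 7\right) = 113 + 147 \left(-70\right) = 113 - 10290 = -10177$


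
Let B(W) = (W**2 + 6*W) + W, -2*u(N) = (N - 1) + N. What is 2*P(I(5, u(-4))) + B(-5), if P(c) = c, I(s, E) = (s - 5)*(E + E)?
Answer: -10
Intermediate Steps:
u(N) = 1/2 - N (u(N) = -((N - 1) + N)/2 = -((-1 + N) + N)/2 = -(-1 + 2*N)/2 = 1/2 - N)
I(s, E) = 2*E*(-5 + s) (I(s, E) = (-5 + s)*(2*E) = 2*E*(-5 + s))
B(W) = W**2 + 7*W
2*P(I(5, u(-4))) + B(-5) = 2*(2*(1/2 - 1*(-4))*(-5 + 5)) - 5*(7 - 5) = 2*(2*(1/2 + 4)*0) - 5*2 = 2*(2*(9/2)*0) - 10 = 2*0 - 10 = 0 - 10 = -10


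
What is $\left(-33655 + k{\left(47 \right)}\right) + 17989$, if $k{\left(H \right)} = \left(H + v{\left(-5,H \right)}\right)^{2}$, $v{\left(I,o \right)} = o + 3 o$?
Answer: $39559$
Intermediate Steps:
$v{\left(I,o \right)} = 4 o$
$k{\left(H \right)} = 25 H^{2}$ ($k{\left(H \right)} = \left(H + 4 H\right)^{2} = \left(5 H\right)^{2} = 25 H^{2}$)
$\left(-33655 + k{\left(47 \right)}\right) + 17989 = \left(-33655 + 25 \cdot 47^{2}\right) + 17989 = \left(-33655 + 25 \cdot 2209\right) + 17989 = \left(-33655 + 55225\right) + 17989 = 21570 + 17989 = 39559$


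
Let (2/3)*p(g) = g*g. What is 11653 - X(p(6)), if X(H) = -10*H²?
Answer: 40813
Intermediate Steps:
p(g) = 3*g²/2 (p(g) = 3*(g*g)/2 = 3*g²/2)
11653 - X(p(6)) = 11653 - (-10)*((3/2)*6²)² = 11653 - (-10)*((3/2)*36)² = 11653 - (-10)*54² = 11653 - (-10)*2916 = 11653 - 1*(-29160) = 11653 + 29160 = 40813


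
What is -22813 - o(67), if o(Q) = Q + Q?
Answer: -22947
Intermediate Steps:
o(Q) = 2*Q
-22813 - o(67) = -22813 - 2*67 = -22813 - 1*134 = -22813 - 134 = -22947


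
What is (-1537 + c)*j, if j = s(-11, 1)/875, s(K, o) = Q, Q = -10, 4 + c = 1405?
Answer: 272/175 ≈ 1.5543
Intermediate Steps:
c = 1401 (c = -4 + 1405 = 1401)
s(K, o) = -10
j = -2/175 (j = -10/875 = -10*1/875 = -2/175 ≈ -0.011429)
(-1537 + c)*j = (-1537 + 1401)*(-2/175) = -136*(-2/175) = 272/175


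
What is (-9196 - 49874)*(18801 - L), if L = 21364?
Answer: 151396410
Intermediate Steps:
(-9196 - 49874)*(18801 - L) = (-9196 - 49874)*(18801 - 1*21364) = -59070*(18801 - 21364) = -59070*(-2563) = 151396410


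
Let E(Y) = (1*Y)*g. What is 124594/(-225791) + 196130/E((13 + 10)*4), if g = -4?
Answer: -963700857/1806328 ≈ -533.51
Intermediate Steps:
E(Y) = -4*Y (E(Y) = (1*Y)*(-4) = Y*(-4) = -4*Y)
124594/(-225791) + 196130/E((13 + 10)*4) = 124594/(-225791) + 196130/((-4*(13 + 10)*4)) = 124594*(-1/225791) + 196130/((-92*4)) = -124594/225791 + 196130/((-4*92)) = -124594/225791 + 196130/(-368) = -124594/225791 + 196130*(-1/368) = -124594/225791 - 98065/184 = -963700857/1806328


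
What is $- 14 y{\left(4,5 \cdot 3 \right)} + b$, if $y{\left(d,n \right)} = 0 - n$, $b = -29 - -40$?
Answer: $221$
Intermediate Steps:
$b = 11$ ($b = -29 + 40 = 11$)
$y{\left(d,n \right)} = - n$
$- 14 y{\left(4,5 \cdot 3 \right)} + b = - 14 \left(- 5 \cdot 3\right) + 11 = - 14 \left(\left(-1\right) 15\right) + 11 = \left(-14\right) \left(-15\right) + 11 = 210 + 11 = 221$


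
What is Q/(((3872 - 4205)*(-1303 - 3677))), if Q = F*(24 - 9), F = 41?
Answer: 41/110556 ≈ 0.00037085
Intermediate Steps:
Q = 615 (Q = 41*(24 - 9) = 41*15 = 615)
Q/(((3872 - 4205)*(-1303 - 3677))) = 615/(((3872 - 4205)*(-1303 - 3677))) = 615/((-333*(-4980))) = 615/1658340 = 615*(1/1658340) = 41/110556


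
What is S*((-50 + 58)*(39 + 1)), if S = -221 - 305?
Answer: -168320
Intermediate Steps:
S = -526
S*((-50 + 58)*(39 + 1)) = -526*(-50 + 58)*(39 + 1) = -4208*40 = -526*320 = -168320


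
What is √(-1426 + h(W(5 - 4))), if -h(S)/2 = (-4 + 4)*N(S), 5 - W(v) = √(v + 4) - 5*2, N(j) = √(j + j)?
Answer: I*√1426 ≈ 37.762*I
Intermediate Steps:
N(j) = √2*√j (N(j) = √(2*j) = √2*√j)
W(v) = 15 - √(4 + v) (W(v) = 5 - (√(v + 4) - 5*2) = 5 - (√(4 + v) - 10) = 5 - (-10 + √(4 + v)) = 5 + (10 - √(4 + v)) = 15 - √(4 + v))
h(S) = 0 (h(S) = -2*(-4 + 4)*√2*√S = -0*√2*√S = -2*0 = 0)
√(-1426 + h(W(5 - 4))) = √(-1426 + 0) = √(-1426) = I*√1426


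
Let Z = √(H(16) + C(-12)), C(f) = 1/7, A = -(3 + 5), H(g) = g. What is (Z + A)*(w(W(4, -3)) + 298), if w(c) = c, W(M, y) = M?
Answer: -2416 + 302*√791/7 ≈ -1202.6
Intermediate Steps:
A = -8 (A = -1*8 = -8)
C(f) = ⅐
Z = √791/7 (Z = √(16 + ⅐) = √(113/7) = √791/7 ≈ 4.0178)
(Z + A)*(w(W(4, -3)) + 298) = (√791/7 - 8)*(4 + 298) = (-8 + √791/7)*302 = -2416 + 302*√791/7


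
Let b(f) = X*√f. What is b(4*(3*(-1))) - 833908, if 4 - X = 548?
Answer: -833908 - 1088*I*√3 ≈ -8.3391e+5 - 1884.5*I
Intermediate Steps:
X = -544 (X = 4 - 1*548 = 4 - 548 = -544)
b(f) = -544*√f
b(4*(3*(-1))) - 833908 = -544*2*(I*√3) - 833908 = -544*2*I*√3 - 833908 = -1088*I*√3 - 833908 = -833908 - 1088*I*√3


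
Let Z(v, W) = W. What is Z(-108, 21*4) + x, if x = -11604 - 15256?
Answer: -26776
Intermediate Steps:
x = -26860
Z(-108, 21*4) + x = 21*4 - 26860 = 84 - 26860 = -26776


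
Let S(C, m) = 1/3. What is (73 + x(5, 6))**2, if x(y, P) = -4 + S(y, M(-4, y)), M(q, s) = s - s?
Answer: 43264/9 ≈ 4807.1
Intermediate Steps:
M(q, s) = 0
S(C, m) = 1/3
x(y, P) = -11/3 (x(y, P) = -4 + 1/3 = -11/3)
(73 + x(5, 6))**2 = (73 - 11/3)**2 = (208/3)**2 = 43264/9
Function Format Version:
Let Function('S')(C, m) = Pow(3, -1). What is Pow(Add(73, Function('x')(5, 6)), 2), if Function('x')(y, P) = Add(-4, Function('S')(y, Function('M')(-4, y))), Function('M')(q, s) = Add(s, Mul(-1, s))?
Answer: Rational(43264, 9) ≈ 4807.1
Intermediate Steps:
Function('M')(q, s) = 0
Function('S')(C, m) = Rational(1, 3)
Function('x')(y, P) = Rational(-11, 3) (Function('x')(y, P) = Add(-4, Rational(1, 3)) = Rational(-11, 3))
Pow(Add(73, Function('x')(5, 6)), 2) = Pow(Add(73, Rational(-11, 3)), 2) = Pow(Rational(208, 3), 2) = Rational(43264, 9)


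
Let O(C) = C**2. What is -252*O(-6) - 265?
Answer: -9337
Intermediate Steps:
-252*O(-6) - 265 = -252*(-6)**2 - 265 = -252*36 - 265 = -9072 - 265 = -9337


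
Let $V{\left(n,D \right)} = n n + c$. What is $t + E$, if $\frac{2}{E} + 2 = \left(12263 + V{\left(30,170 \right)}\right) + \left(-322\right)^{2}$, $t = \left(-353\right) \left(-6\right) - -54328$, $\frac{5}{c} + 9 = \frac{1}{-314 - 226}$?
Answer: $\frac{32060246786592}{567980845} \approx 56446.0$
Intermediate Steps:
$c = - \frac{2700}{4861}$ ($c = \frac{5}{-9 + \frac{1}{-314 - 226}} = \frac{5}{-9 + \frac{1}{-540}} = \frac{5}{-9 - \frac{1}{540}} = \frac{5}{- \frac{4861}{540}} = 5 \left(- \frac{540}{4861}\right) = - \frac{2700}{4861} \approx -0.55544$)
$V{\left(n,D \right)} = - \frac{2700}{4861} + n^{2}$ ($V{\left(n,D \right)} = n n - \frac{2700}{4861} = n^{2} - \frac{2700}{4861} = - \frac{2700}{4861} + n^{2}$)
$t = 56446$ ($t = 2118 + 54328 = 56446$)
$E = \frac{9722}{567980845}$ ($E = \frac{2}{-2 + \left(\left(12263 - \left(\frac{2700}{4861} - 30^{2}\right)\right) + \left(-322\right)^{2}\right)} = \frac{2}{-2 + \left(\left(12263 + \left(- \frac{2700}{4861} + 900\right)\right) + 103684\right)} = \frac{2}{-2 + \left(\left(12263 + \frac{4372200}{4861}\right) + 103684\right)} = \frac{2}{-2 + \left(\frac{63982643}{4861} + 103684\right)} = \frac{2}{-2 + \frac{567990567}{4861}} = \frac{2}{\frac{567980845}{4861}} = 2 \cdot \frac{4861}{567980845} = \frac{9722}{567980845} \approx 1.7117 \cdot 10^{-5}$)
$t + E = 56446 + \frac{9722}{567980845} = \frac{32060246786592}{567980845}$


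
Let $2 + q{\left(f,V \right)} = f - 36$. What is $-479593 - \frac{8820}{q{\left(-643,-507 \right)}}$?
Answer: $- \frac{108864671}{227} \approx -4.7958 \cdot 10^{5}$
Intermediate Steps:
$q{\left(f,V \right)} = -38 + f$ ($q{\left(f,V \right)} = -2 + \left(f - 36\right) = -2 + \left(-36 + f\right) = -38 + f$)
$-479593 - \frac{8820}{q{\left(-643,-507 \right)}} = -479593 - \frac{8820}{-38 - 643} = -479593 - \frac{8820}{-681} = -479593 - - \frac{2940}{227} = -479593 + \frac{2940}{227} = - \frac{108864671}{227}$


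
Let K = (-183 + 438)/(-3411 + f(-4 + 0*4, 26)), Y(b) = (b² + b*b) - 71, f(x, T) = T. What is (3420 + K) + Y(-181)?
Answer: 46625616/677 ≈ 68871.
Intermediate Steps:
Y(b) = -71 + 2*b² (Y(b) = (b² + b²) - 71 = 2*b² - 71 = -71 + 2*b²)
K = -51/677 (K = (-183 + 438)/(-3411 + 26) = 255/(-3385) = 255*(-1/3385) = -51/677 ≈ -0.075332)
(3420 + K) + Y(-181) = (3420 - 51/677) + (-71 + 2*(-181)²) = 2315289/677 + (-71 + 2*32761) = 2315289/677 + (-71 + 65522) = 2315289/677 + 65451 = 46625616/677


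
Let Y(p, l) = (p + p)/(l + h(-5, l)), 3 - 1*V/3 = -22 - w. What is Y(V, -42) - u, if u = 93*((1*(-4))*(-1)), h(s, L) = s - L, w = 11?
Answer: -2076/5 ≈ -415.20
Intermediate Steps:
u = 372 (u = 93*(-4*(-1)) = 93*4 = 372)
V = 108 (V = 9 - 3*(-22 - 1*11) = 9 - 3*(-22 - 11) = 9 - 3*(-33) = 9 + 99 = 108)
Y(p, l) = -2*p/5 (Y(p, l) = (p + p)/(l + (-5 - l)) = (2*p)/(-5) = (2*p)*(-1/5) = -2*p/5)
Y(V, -42) - u = -2/5*108 - 1*372 = -216/5 - 372 = -2076/5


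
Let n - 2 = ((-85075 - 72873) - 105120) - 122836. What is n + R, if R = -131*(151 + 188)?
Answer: -430311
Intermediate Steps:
R = -44409 (R = -131*339 = -44409)
n = -385902 (n = 2 + (((-85075 - 72873) - 105120) - 122836) = 2 + ((-157948 - 105120) - 122836) = 2 + (-263068 - 122836) = 2 - 385904 = -385902)
n + R = -385902 - 44409 = -430311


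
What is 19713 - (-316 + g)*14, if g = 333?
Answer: 19475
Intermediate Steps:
19713 - (-316 + g)*14 = 19713 - (-316 + 333)*14 = 19713 - 17*14 = 19713 - 1*238 = 19713 - 238 = 19475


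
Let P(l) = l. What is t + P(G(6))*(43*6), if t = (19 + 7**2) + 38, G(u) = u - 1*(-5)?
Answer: 2944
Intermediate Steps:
G(u) = 5 + u (G(u) = u + 5 = 5 + u)
t = 106 (t = (19 + 49) + 38 = 68 + 38 = 106)
t + P(G(6))*(43*6) = 106 + (5 + 6)*(43*6) = 106 + 11*258 = 106 + 2838 = 2944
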